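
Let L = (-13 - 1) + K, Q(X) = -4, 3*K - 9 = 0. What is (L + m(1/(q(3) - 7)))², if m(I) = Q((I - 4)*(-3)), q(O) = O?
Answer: 225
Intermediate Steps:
K = 3 (K = 3 + (⅓)*0 = 3 + 0 = 3)
m(I) = -4
L = -11 (L = (-13 - 1) + 3 = -14 + 3 = -11)
(L + m(1/(q(3) - 7)))² = (-11 - 4)² = (-15)² = 225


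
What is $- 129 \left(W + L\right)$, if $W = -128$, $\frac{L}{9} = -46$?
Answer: $69918$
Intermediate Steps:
$L = -414$ ($L = 9 \left(-46\right) = -414$)
$- 129 \left(W + L\right) = - 129 \left(-128 - 414\right) = \left(-129\right) \left(-542\right) = 69918$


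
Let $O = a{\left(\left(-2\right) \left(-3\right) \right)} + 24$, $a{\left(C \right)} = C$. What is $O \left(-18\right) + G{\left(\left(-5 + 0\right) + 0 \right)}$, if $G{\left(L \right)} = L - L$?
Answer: $-540$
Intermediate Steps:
$G{\left(L \right)} = 0$
$O = 30$ ($O = \left(-2\right) \left(-3\right) + 24 = 6 + 24 = 30$)
$O \left(-18\right) + G{\left(\left(-5 + 0\right) + 0 \right)} = 30 \left(-18\right) + 0 = -540 + 0 = -540$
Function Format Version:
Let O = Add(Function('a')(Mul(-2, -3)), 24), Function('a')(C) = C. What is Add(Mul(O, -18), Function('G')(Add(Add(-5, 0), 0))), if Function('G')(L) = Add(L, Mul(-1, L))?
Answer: -540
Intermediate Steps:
Function('G')(L) = 0
O = 30 (O = Add(Mul(-2, -3), 24) = Add(6, 24) = 30)
Add(Mul(O, -18), Function('G')(Add(Add(-5, 0), 0))) = Add(Mul(30, -18), 0) = Add(-540, 0) = -540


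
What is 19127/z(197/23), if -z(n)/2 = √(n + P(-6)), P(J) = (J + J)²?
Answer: -19127*√667/638 ≈ -774.26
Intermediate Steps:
P(J) = 4*J² (P(J) = (2*J)² = 4*J²)
z(n) = -2*√(144 + n) (z(n) = -2*√(n + 4*(-6)²) = -2*√(n + 4*36) = -2*√(n + 144) = -2*√(144 + n))
19127/z(197/23) = 19127/((-2*√(144 + 197/23))) = 19127/((-22*√667/23)) = 19127*(-√667/638) = -19127*√667/638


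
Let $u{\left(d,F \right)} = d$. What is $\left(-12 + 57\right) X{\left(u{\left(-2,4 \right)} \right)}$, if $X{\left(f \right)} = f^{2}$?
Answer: $180$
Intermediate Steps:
$\left(-12 + 57\right) X{\left(u{\left(-2,4 \right)} \right)} = \left(-12 + 57\right) \left(-2\right)^{2} = 45 \cdot 4 = 180$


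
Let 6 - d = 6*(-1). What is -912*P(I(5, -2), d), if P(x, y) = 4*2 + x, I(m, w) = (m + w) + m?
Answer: -14592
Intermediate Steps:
I(m, w) = w + 2*m
d = 12 (d = 6 - 6*(-1) = 6 - 1*(-6) = 6 + 6 = 12)
P(x, y) = 8 + x
-912*P(I(5, -2), d) = -912*(8 + (-2 + 2*5)) = -912*(8 + (-2 + 10)) = -912*(8 + 8) = -912*16 = -14592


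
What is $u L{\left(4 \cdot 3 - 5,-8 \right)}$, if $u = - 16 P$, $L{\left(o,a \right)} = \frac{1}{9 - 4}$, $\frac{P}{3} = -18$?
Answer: $\frac{864}{5} \approx 172.8$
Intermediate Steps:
$P = -54$ ($P = 3 \left(-18\right) = -54$)
$L{\left(o,a \right)} = \frac{1}{5}$
$u = 864$ ($u = - 16 \left(-54\right) = \left(-1\right) \left(-864\right) = 864$)
$u L{\left(4 \cdot 3 - 5,-8 \right)} = 864 \cdot \frac{1}{5} = \frac{864}{5}$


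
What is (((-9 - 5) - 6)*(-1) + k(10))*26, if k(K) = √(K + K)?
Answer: 520 + 52*√5 ≈ 636.28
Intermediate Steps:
k(K) = √2*√K (k(K) = √(2*K) = √2*√K)
(((-9 - 5) - 6)*(-1) + k(10))*26 = (((-9 - 5) - 6)*(-1) + √2*√10)*26 = ((-14 - 6)*(-1) + 2*√5)*26 = (-20*(-1) + 2*√5)*26 = (20 + 2*√5)*26 = 520 + 52*√5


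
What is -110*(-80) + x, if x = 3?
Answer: 8803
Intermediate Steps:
-110*(-80) + x = -110*(-80) + 3 = 8800 + 3 = 8803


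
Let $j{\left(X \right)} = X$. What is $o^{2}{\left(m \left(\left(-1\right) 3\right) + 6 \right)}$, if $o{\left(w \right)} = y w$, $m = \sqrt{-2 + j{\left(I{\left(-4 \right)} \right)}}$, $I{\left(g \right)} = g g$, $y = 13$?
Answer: $27378 - 6084 \sqrt{14} \approx 4613.8$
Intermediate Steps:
$I{\left(g \right)} = g^{2}$
$m = \sqrt{14}$ ($m = \sqrt{-2 + \left(-4\right)^{2}} = \sqrt{-2 + 16} = \sqrt{14} \approx 3.7417$)
$o{\left(w \right)} = 13 w$
$o^{2}{\left(m \left(\left(-1\right) 3\right) + 6 \right)} = \left(13 \left(\sqrt{14} \left(\left(-1\right) 3\right) + 6\right)\right)^{2} = \left(13 \left(\sqrt{14} \left(-3\right) + 6\right)\right)^{2} = \left(13 \left(- 3 \sqrt{14} + 6\right)\right)^{2} = \left(13 \left(6 - 3 \sqrt{14}\right)\right)^{2} = \left(78 - 39 \sqrt{14}\right)^{2}$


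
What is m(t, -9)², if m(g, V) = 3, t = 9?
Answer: 9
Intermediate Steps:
m(t, -9)² = 3² = 9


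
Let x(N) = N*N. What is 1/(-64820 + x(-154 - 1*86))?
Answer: -1/7220 ≈ -0.00013850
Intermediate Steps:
x(N) = N²
1/(-64820 + x(-154 - 1*86)) = 1/(-64820 + (-154 - 1*86)²) = 1/(-64820 + (-154 - 86)²) = 1/(-64820 + (-240)²) = 1/(-64820 + 57600) = 1/(-7220) = -1/7220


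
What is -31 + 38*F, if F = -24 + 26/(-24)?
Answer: -5905/6 ≈ -984.17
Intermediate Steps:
F = -301/12 (F = -24 + 26*(-1/24) = -24 - 13/12 = -301/12 ≈ -25.083)
-31 + 38*F = -31 + 38*(-301/12) = -31 - 5719/6 = -5905/6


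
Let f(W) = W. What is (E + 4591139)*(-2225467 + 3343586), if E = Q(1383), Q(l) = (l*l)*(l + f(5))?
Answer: 2973529549591049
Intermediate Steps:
Q(l) = l²*(5 + l) (Q(l) = (l*l)*(l + 5) = l²*(5 + l))
E = 2654812332 (E = 1383²*(5 + 1383) = 1912689*1388 = 2654812332)
(E + 4591139)*(-2225467 + 3343586) = (2654812332 + 4591139)*(-2225467 + 3343586) = 2659403471*1118119 = 2973529549591049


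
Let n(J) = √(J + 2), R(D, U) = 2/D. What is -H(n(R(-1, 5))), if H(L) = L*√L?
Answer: 0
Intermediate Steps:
n(J) = √(2 + J)
H(L) = L^(3/2)
-H(n(R(-1, 5))) = -(√(2 + 2/(-1)))^(3/2) = -(√(2 + 2*(-1)))^(3/2) = -(√(2 - 2))^(3/2) = -(√0)^(3/2) = -0^(3/2) = -1*0 = 0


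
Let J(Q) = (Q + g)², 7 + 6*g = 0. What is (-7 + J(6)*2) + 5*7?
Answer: 1345/18 ≈ 74.722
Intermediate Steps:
g = -7/6 (g = -7/6 + (⅙)*0 = -7/6 + 0 = -7/6 ≈ -1.1667)
J(Q) = (-7/6 + Q)² (J(Q) = (Q - 7/6)² = (-7/6 + Q)²)
(-7 + J(6)*2) + 5*7 = (-7 + ((-7 + 6*6)²/36)*2) + 5*7 = (-7 + ((-7 + 36)²/36)*2) + 35 = (-7 + ((1/36)*29²)*2) + 35 = (-7 + ((1/36)*841)*2) + 35 = (-7 + (841/36)*2) + 35 = (-7 + 841/18) + 35 = 715/18 + 35 = 1345/18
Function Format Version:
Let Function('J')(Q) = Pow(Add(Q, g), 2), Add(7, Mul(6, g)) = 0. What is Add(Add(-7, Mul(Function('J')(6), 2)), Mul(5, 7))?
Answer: Rational(1345, 18) ≈ 74.722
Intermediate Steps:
g = Rational(-7, 6) (g = Add(Rational(-7, 6), Mul(Rational(1, 6), 0)) = Add(Rational(-7, 6), 0) = Rational(-7, 6) ≈ -1.1667)
Function('J')(Q) = Pow(Add(Rational(-7, 6), Q), 2) (Function('J')(Q) = Pow(Add(Q, Rational(-7, 6)), 2) = Pow(Add(Rational(-7, 6), Q), 2))
Add(Add(-7, Mul(Function('J')(6), 2)), Mul(5, 7)) = Add(Add(-7, Mul(Mul(Rational(1, 36), Pow(Add(-7, Mul(6, 6)), 2)), 2)), Mul(5, 7)) = Add(Add(-7, Mul(Mul(Rational(1, 36), Pow(Add(-7, 36), 2)), 2)), 35) = Add(Add(-7, Mul(Mul(Rational(1, 36), Pow(29, 2)), 2)), 35) = Add(Add(-7, Mul(Mul(Rational(1, 36), 841), 2)), 35) = Add(Add(-7, Mul(Rational(841, 36), 2)), 35) = Add(Add(-7, Rational(841, 18)), 35) = Add(Rational(715, 18), 35) = Rational(1345, 18)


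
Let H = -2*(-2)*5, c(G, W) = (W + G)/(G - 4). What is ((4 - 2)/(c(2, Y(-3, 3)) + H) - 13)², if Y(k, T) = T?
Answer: 203401/1225 ≈ 166.04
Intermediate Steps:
c(G, W) = (G + W)/(-4 + G)
H = 20 (H = 4*5 = 20)
((4 - 2)/(c(2, Y(-3, 3)) + H) - 13)² = ((4 - 2)/((2 + 3)/(-4 + 2) + 20) - 13)² = (2/(5/(-2) + 20) - 13)² = (2/(-½*5 + 20) - 13)² = (2/(-5/2 + 20) - 13)² = (2/(35/2) - 13)² = (2*(2/35) - 13)² = (4/35 - 13)² = (-451/35)² = 203401/1225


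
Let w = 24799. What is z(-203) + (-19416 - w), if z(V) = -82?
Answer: -44297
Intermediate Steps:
z(-203) + (-19416 - w) = -82 + (-19416 - 1*24799) = -82 + (-19416 - 24799) = -82 - 44215 = -44297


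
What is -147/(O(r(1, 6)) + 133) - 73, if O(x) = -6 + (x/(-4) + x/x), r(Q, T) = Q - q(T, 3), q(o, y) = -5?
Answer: -18763/253 ≈ -74.162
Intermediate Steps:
r(Q, T) = 5 + Q (r(Q, T) = Q - 1*(-5) = Q + 5 = 5 + Q)
O(x) = -5 - x/4 (O(x) = -6 + (x*(-¼) + 1) = -6 + (-x/4 + 1) = -6 + (1 - x/4) = -5 - x/4)
-147/(O(r(1, 6)) + 133) - 73 = -147/((-5 - (5 + 1)/4) + 133) - 73 = -147/((-5 - ¼*6) + 133) - 73 = -147/((-5 - 3/2) + 133) - 73 = -147/(-13/2 + 133) - 73 = -147/(253/2) - 73 = (2/253)*(-147) - 73 = -294/253 - 73 = -18763/253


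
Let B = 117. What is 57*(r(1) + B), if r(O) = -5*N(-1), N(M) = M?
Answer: 6954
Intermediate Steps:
r(O) = 5 (r(O) = -5*(-1) = 5)
57*(r(1) + B) = 57*(5 + 117) = 57*122 = 6954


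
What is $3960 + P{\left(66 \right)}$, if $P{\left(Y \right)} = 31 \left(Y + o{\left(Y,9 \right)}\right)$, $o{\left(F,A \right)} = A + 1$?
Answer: $6316$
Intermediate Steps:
$o{\left(F,A \right)} = 1 + A$
$P{\left(Y \right)} = 310 + 31 Y$ ($P{\left(Y \right)} = 31 \left(Y + \left(1 + 9\right)\right) = 31 \left(Y + 10\right) = 31 \left(10 + Y\right) = 310 + 31 Y$)
$3960 + P{\left(66 \right)} = 3960 + \left(310 + 31 \cdot 66\right) = 3960 + \left(310 + 2046\right) = 3960 + 2356 = 6316$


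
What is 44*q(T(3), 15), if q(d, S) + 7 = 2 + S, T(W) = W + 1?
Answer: 440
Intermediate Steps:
T(W) = 1 + W
q(d, S) = -5 + S (q(d, S) = -7 + (2 + S) = -5 + S)
44*q(T(3), 15) = 44*(-5 + 15) = 44*10 = 440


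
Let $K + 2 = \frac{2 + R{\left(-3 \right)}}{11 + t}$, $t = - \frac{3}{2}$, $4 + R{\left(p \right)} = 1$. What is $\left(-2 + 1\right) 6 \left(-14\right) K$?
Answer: $- \frac{3360}{19} \approx -176.84$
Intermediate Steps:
$R{\left(p \right)} = -3$ ($R{\left(p \right)} = -4 + 1 = -3$)
$t = - \frac{3}{2}$ ($t = \left(-3\right) \frac{1}{2} = - \frac{3}{2} \approx -1.5$)
$K = - \frac{40}{19}$ ($K = -2 + \frac{2 - 3}{11 - \frac{3}{2}} = -2 - \frac{1}{\frac{19}{2}} = -2 - \frac{2}{19} = - \frac{40}{19} \approx -2.1053$)
$\left(-2 + 1\right) 6 \left(-14\right) K = \left(-2 + 1\right) 6 \left(-14\right) \left(- \frac{40}{19}\right) = \left(-1\right) 6 \left(-14\right) \left(- \frac{40}{19}\right) = \left(-6\right) \left(-14\right) \left(- \frac{40}{19}\right) = 84 \left(- \frac{40}{19}\right) = - \frac{3360}{19}$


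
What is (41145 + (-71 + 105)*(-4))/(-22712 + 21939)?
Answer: -41009/773 ≈ -53.052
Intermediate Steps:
(41145 + (-71 + 105)*(-4))/(-22712 + 21939) = (41145 + 34*(-4))/(-773) = (41145 - 136)*(-1/773) = 41009*(-1/773) = -41009/773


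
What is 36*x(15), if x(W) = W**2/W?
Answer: 540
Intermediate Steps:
x(W) = W
36*x(15) = 36*15 = 540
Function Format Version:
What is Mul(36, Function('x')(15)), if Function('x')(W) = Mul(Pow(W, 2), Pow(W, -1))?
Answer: 540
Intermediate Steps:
Function('x')(W) = W
Mul(36, Function('x')(15)) = Mul(36, 15) = 540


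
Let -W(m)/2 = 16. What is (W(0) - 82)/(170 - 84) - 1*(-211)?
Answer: 9016/43 ≈ 209.67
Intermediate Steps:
W(m) = -32 (W(m) = -2*16 = -32)
(W(0) - 82)/(170 - 84) - 1*(-211) = (-32 - 82)/(170 - 84) - 1*(-211) = -114/86 + 211 = -114*1/86 + 211 = -57/43 + 211 = 9016/43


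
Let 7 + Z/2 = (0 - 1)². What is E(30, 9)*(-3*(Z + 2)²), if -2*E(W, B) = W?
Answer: 4500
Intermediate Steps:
E(W, B) = -W/2
Z = -12 (Z = -14 + 2*(0 - 1)² = -14 + 2*(-1)² = -14 + 2*1 = -14 + 2 = -12)
E(30, 9)*(-3*(Z + 2)²) = (-½*30)*(-3*(-12 + 2)²) = -(-45)*(-10)² = -(-45)*100 = -15*(-300) = 4500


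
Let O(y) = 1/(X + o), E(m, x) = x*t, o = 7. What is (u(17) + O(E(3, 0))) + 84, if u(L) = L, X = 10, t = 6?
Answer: 1718/17 ≈ 101.06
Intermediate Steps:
E(m, x) = 6*x (E(m, x) = x*6 = 6*x)
O(y) = 1/17 (O(y) = 1/(10 + 7) = 1/17)
(u(17) + O(E(3, 0))) + 84 = (17 + 1/17) + 84 = 290/17 + 84 = 1718/17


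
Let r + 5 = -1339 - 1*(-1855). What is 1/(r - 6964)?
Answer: -1/6453 ≈ -0.00015497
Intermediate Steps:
r = 511 (r = -5 + (-1339 - 1*(-1855)) = -5 + (-1339 + 1855) = -5 + 516 = 511)
1/(r - 6964) = 1/(511 - 6964) = 1/(-6453) = -1/6453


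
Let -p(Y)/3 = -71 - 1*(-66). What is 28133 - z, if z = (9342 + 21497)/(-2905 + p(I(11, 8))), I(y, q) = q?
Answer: 81335209/2890 ≈ 28144.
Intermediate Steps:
p(Y) = 15 (p(Y) = -3*(-71 - 1*(-66)) = -3*(-71 + 66) = -3*(-5) = 15)
z = -30839/2890 (z = (9342 + 21497)/(-2905 + 15) = 30839/(-2890) = 30839*(-1/2890) = -30839/2890 ≈ -10.671)
28133 - z = 28133 - 1*(-30839/2890) = 28133 + 30839/2890 = 81335209/2890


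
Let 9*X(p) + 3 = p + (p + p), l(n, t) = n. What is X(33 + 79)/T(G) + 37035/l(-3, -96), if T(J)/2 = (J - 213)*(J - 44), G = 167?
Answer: -139696057/11316 ≈ -12345.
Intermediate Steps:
T(J) = 2*(-213 + J)*(-44 + J) (T(J) = 2*((J - 213)*(J - 44)) = 2*((-213 + J)*(-44 + J)) = 2*(-213 + J)*(-44 + J))
X(p) = -⅓ + p/3 (X(p) = -⅓ + (p + (p + p))/9 = -⅓ + (p + 2*p)/9 = -⅓ + (3*p)/9 = -⅓ + p/3)
X(33 + 79)/T(G) + 37035/l(-3, -96) = (-⅓ + (33 + 79)/3)/(18744 - 514*167 + 2*167²) + 37035/(-3) = (-⅓ + (⅓)*112)/(18744 - 85838 + 2*27889) + 37035*(-⅓) = (-⅓ + 112/3)/(18744 - 85838 + 55778) - 12345 = 37/(-11316) - 12345 = 37*(-1/11316) - 12345 = -37/11316 - 12345 = -139696057/11316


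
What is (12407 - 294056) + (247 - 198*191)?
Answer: -319220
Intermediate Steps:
(12407 - 294056) + (247 - 198*191) = -281649 + (247 - 37818) = -281649 - 37571 = -319220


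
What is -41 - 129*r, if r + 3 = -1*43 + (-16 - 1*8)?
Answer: 8989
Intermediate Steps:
r = -70 (r = -3 + (-1*43 + (-16 - 1*8)) = -3 + (-43 + (-16 - 8)) = -3 + (-43 - 24) = -3 - 67 = -70)
-41 - 129*r = -41 - 129*(-70) = -41 + 9030 = 8989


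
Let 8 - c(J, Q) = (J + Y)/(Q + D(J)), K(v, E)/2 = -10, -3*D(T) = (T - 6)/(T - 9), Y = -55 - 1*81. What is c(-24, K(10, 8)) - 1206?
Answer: -80794/67 ≈ -1205.9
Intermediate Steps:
Y = -136 (Y = -55 - 81 = -136)
D(T) = -(-6 + T)/(3*(-9 + T)) (D(T) = -(T - 6)/(3*(T - 9)) = -(-6 + T)/(3*(-9 + T)))
K(v, E) = -20 (K(v, E) = 2*(-10) = -20)
c(J, Q) = 8 - (-136 + J)/(Q + (6 - J)/(3*(-9 + J))) (c(J, Q) = 8 - (J - 136)/(Q + (6 - J)/(3*(-9 + J))) = 8 - (-136 + J)/(Q + (6 - J)/(3*(-9 + J))))
c(-24, K(10, 8)) - 1206 = (48 - 8*(-24) - 3*(-9 - 24)*(-136 - 24 - 8*(-20)))/(6 - 1*(-24) + 3*(-20)*(-9 - 24)) - 1206 = (48 + 192 - 3*(-33)*(-136 - 24 + 160))/(6 + 24 + 3*(-20)*(-33)) - 1206 = (48 + 192 - 3*(-33)*0)/(6 + 24 + 1980) - 1206 = (48 + 192 + 0)/2010 - 1206 = (1/2010)*240 - 1206 = 8/67 - 1206 = -80794/67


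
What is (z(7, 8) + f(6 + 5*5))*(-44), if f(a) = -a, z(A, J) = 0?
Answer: 1364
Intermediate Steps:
(z(7, 8) + f(6 + 5*5))*(-44) = (0 - (6 + 5*5))*(-44) = (0 - (6 + 25))*(-44) = (0 - 1*31)*(-44) = (0 - 31)*(-44) = -31*(-44) = 1364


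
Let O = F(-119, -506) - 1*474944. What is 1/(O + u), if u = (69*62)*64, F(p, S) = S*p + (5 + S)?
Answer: -1/141439 ≈ -7.0702e-6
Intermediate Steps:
F(p, S) = 5 + S + S*p
O = -415231 (O = (5 - 506 - 506*(-119)) - 1*474944 = (5 - 506 + 60214) - 474944 = 59713 - 474944 = -415231)
u = 273792 (u = 4278*64 = 273792)
1/(O + u) = 1/(-415231 + 273792) = 1/(-141439) = -1/141439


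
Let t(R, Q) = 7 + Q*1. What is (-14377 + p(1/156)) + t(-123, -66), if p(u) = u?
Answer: -2252015/156 ≈ -14436.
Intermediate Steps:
t(R, Q) = 7 + Q
(-14377 + p(1/156)) + t(-123, -66) = (-14377 + 1/156) + (7 - 66) = (-14377 + 1/156) - 59 = -2242811/156 - 59 = -2252015/156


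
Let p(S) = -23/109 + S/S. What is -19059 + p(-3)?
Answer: -2077345/109 ≈ -19058.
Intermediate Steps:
p(S) = 86/109 (p(S) = -23*1/109 + 1 = -23/109 + 1 = 86/109)
-19059 + p(-3) = -19059 + 86/109 = -2077345/109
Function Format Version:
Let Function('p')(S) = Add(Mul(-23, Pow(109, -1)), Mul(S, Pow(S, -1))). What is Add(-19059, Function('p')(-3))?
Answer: Rational(-2077345, 109) ≈ -19058.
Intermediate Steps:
Function('p')(S) = Rational(86, 109) (Function('p')(S) = Add(Mul(-23, Rational(1, 109)), 1) = Add(Rational(-23, 109), 1) = Rational(86, 109))
Add(-19059, Function('p')(-3)) = Add(-19059, Rational(86, 109)) = Rational(-2077345, 109)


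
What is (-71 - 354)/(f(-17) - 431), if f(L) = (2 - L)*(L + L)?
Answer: 425/1077 ≈ 0.39461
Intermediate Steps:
f(L) = 2*L*(2 - L) (f(L) = (2 - L)*(2*L) = 2*L*(2 - L))
(-71 - 354)/(f(-17) - 431) = (-71 - 354)/(2*(-17)*(2 - 1*(-17)) - 431) = -425/(2*(-17)*(2 + 17) - 431) = -425/(2*(-17)*19 - 431) = -425/(-646 - 431) = -425/(-1077) = -425*(-1/1077) = 425/1077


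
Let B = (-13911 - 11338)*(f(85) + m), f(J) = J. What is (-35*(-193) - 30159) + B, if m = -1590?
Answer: 37976341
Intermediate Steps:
B = 37999745 (B = (-13911 - 11338)*(85 - 1590) = -25249*(-1505) = 37999745)
(-35*(-193) - 30159) + B = (-35*(-193) - 30159) + 37999745 = (6755 - 30159) + 37999745 = -23404 + 37999745 = 37976341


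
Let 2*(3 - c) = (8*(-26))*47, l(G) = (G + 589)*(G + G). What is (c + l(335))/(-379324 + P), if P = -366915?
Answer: -623971/746239 ≈ -0.83615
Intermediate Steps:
l(G) = 2*G*(589 + G) (l(G) = (589 + G)*(2*G) = 2*G*(589 + G))
c = 4891 (c = 3 - 8*(-26)*47/2 = 3 - (-104)*47 = 3 - 1/2*(-9776) = 3 + 4888 = 4891)
(c + l(335))/(-379324 + P) = (4891 + 2*335*(589 + 335))/(-379324 - 366915) = (4891 + 2*335*924)/(-746239) = (4891 + 619080)*(-1/746239) = 623971*(-1/746239) = -623971/746239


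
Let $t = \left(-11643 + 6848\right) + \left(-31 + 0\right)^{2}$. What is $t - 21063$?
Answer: $-24897$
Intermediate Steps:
$t = -3834$ ($t = -4795 + \left(-31\right)^{2} = -4795 + 961 = -3834$)
$t - 21063 = -3834 - 21063 = -24897$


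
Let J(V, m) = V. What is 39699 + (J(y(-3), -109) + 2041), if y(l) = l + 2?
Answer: 41739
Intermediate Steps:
y(l) = 2 + l
39699 + (J(y(-3), -109) + 2041) = 39699 + ((2 - 3) + 2041) = 39699 + (-1 + 2041) = 39699 + 2040 = 41739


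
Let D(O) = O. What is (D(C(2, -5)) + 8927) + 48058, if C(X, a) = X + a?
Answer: 56982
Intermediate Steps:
(D(C(2, -5)) + 8927) + 48058 = ((2 - 5) + 8927) + 48058 = (-3 + 8927) + 48058 = 8924 + 48058 = 56982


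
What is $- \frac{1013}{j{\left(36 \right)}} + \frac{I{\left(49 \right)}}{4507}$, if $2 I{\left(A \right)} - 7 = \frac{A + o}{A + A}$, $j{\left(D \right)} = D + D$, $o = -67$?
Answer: $- \frac{223701935}{15900696} \approx -14.069$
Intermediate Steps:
$j{\left(D \right)} = 2 D$
$I{\left(A \right)} = \frac{7}{2} + \frac{-67 + A}{4 A}$ ($I{\left(A \right)} = \frac{7}{2} + \frac{\left(A - 67\right) \frac{1}{A + A}}{2} = \frac{7}{2} + \frac{\left(-67 + A\right) \frac{1}{2 A}}{2} = \frac{7}{2} + \frac{\frac{1}{2} \frac{1}{A} \left(-67 + A\right)}{2} = \frac{7}{2} + \frac{-67 + A}{4 A}$)
$- \frac{1013}{j{\left(36 \right)}} + \frac{I{\left(49 \right)}}{4507} = - \frac{1013}{2 \cdot 36} + \frac{\frac{1}{4} \cdot \frac{1}{49} \left(-67 + 15 \cdot 49\right)}{4507} = - \frac{1013}{72} + \frac{1}{4} \cdot \frac{1}{49} \left(-67 + 735\right) \frac{1}{4507} = \left(-1013\right) \frac{1}{72} + \frac{1}{4} \cdot \frac{1}{49} \cdot 668 \cdot \frac{1}{4507} = - \frac{1013}{72} + \frac{167}{49} \cdot \frac{1}{4507} = - \frac{1013}{72} + \frac{167}{220843} = - \frac{223701935}{15900696}$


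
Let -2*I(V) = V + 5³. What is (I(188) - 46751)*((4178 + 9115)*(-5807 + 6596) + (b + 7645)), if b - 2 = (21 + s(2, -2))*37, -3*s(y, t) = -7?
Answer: -1477120083265/3 ≈ -4.9237e+11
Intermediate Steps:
s(y, t) = 7/3 (s(y, t) = -⅓*(-7) = 7/3)
b = 2596/3 (b = 2 + (21 + 7/3)*37 = 2 + (70/3)*37 = 2 + 2590/3 = 2596/3 ≈ 865.33)
I(V) = -125/2 - V/2 (I(V) = -(V + 5³)/2 = -(V + 125)/2 = -(125 + V)/2 = -125/2 - V/2)
(I(188) - 46751)*((4178 + 9115)*(-5807 + 6596) + (b + 7645)) = ((-125/2 - ½*188) - 46751)*((4178 + 9115)*(-5807 + 6596) + (2596/3 + 7645)) = ((-125/2 - 94) - 46751)*(13293*789 + 25531/3) = (-313/2 - 46751)*(10488177 + 25531/3) = -93815/2*31490062/3 = -1477120083265/3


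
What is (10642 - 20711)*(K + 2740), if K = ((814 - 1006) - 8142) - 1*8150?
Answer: 138388336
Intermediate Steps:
K = -16484 (K = (-192 - 8142) - 8150 = -8334 - 8150 = -16484)
(10642 - 20711)*(K + 2740) = (10642 - 20711)*(-16484 + 2740) = -10069*(-13744) = 138388336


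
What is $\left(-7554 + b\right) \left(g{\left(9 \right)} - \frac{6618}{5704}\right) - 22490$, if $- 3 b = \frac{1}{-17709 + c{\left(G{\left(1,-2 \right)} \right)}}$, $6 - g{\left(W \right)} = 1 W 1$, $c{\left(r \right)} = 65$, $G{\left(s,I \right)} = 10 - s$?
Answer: $\frac{449687860165}{50320688} \approx 8936.4$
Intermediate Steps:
$g{\left(W \right)} = 6 - W$ ($g{\left(W \right)} = 6 - 1 W 1 = 6 - W 1 = 6 - W$)
$b = \frac{1}{52932}$ ($b = - \frac{1}{3 \left(-17709 + 65\right)} = - \frac{1}{3 \left(-17644\right)} = \left(- \frac{1}{3}\right) \left(- \frac{1}{17644}\right) = \frac{1}{52932} \approx 1.8892 \cdot 10^{-5}$)
$\left(-7554 + b\right) \left(g{\left(9 \right)} - \frac{6618}{5704}\right) - 22490 = \left(-7554 + \frac{1}{52932}\right) \left(\left(6 - 9\right) - \frac{6618}{5704}\right) - 22490 = - \frac{399848327 \left(\left(6 - 9\right) - \frac{3309}{2852}\right)}{52932} - 22490 = - \frac{399848327 \left(-3 - \frac{3309}{2852}\right)}{52932} - 22490 = \left(- \frac{399848327}{52932}\right) \left(- \frac{11865}{2852}\right) - 22490 = \frac{1581400133285}{50320688} - 22490 = \frac{449687860165}{50320688}$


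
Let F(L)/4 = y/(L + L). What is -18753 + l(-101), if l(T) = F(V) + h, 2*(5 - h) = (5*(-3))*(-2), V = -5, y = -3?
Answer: -93809/5 ≈ -18762.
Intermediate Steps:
h = -10 (h = 5 - 5*(-3)*(-2)/2 = 5 - (-15)*(-2)/2 = 5 - 1/2*30 = 5 - 15 = -10)
F(L) = -6/L (F(L) = 4*(-3/(L + L)) = 4*(-3*1/(2*L)) = 4*(-3/(2*L)) = -6/L)
l(T) = -44/5 (l(T) = -6/(-5) - 10 = -6*(-1/5) - 10 = 6/5 - 10 = -44/5)
-18753 + l(-101) = -18753 - 44/5 = -93809/5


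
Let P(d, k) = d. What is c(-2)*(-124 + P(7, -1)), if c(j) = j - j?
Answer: 0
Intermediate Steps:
c(j) = 0
c(-2)*(-124 + P(7, -1)) = 0*(-124 + 7) = 0*(-117) = 0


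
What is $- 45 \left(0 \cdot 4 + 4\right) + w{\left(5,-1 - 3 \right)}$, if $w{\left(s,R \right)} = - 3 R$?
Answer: $-168$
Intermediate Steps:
$- 45 \left(0 \cdot 4 + 4\right) + w{\left(5,-1 - 3 \right)} = - 45 \left(0 \cdot 4 + 4\right) - 3 \left(-1 - 3\right) = - 45 \left(0 + 4\right) - -12 = \left(-45\right) 4 + 12 = -180 + 12 = -168$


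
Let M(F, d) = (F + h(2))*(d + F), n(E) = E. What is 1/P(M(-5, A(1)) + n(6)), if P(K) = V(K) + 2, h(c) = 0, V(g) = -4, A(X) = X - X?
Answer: -1/2 ≈ -0.50000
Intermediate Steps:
A(X) = 0
M(F, d) = F*(F + d) (M(F, d) = (F + 0)*(d + F) = F*(F + d))
P(K) = -2 (P(K) = -4 + 2 = -2)
1/P(M(-5, A(1)) + n(6)) = 1/(-2) = -1/2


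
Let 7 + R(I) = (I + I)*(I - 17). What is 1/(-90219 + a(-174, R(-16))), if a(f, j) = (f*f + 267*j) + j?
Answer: 1/221189 ≈ 4.5210e-6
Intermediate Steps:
R(I) = -7 + 2*I*(-17 + I) (R(I) = -7 + (I + I)*(I - 17) = -7 + (2*I)*(-17 + I) = -7 + 2*I*(-17 + I))
a(f, j) = f² + 268*j (a(f, j) = (f² + 267*j) + j = f² + 268*j)
1/(-90219 + a(-174, R(-16))) = 1/(-90219 + ((-174)² + 268*(-7 - 34*(-16) + 2*(-16)²))) = 1/(-90219 + (30276 + 268*(-7 + 544 + 2*256))) = 1/(-90219 + (30276 + 268*(-7 + 544 + 512))) = 1/(-90219 + (30276 + 268*1049)) = 1/(-90219 + (30276 + 281132)) = 1/(-90219 + 311408) = 1/221189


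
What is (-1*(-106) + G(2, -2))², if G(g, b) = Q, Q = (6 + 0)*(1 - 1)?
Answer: 11236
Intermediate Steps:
Q = 0 (Q = 6*0 = 0)
G(g, b) = 0
(-1*(-106) + G(2, -2))² = (-1*(-106) + 0)² = (106 + 0)² = 106² = 11236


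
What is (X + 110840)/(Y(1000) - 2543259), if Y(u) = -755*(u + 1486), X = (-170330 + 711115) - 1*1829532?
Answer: 1177907/4420189 ≈ 0.26648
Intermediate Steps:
X = -1288747 (X = 540785 - 1829532 = -1288747)
Y(u) = -1121930 - 755*u (Y(u) = -755*(1486 + u) = -1121930 - 755*u)
(X + 110840)/(Y(1000) - 2543259) = (-1288747 + 110840)/((-1121930 - 755*1000) - 2543259) = -1177907/((-1121930 - 755000) - 2543259) = -1177907/(-1876930 - 2543259) = -1177907/(-4420189) = -1177907*(-1/4420189) = 1177907/4420189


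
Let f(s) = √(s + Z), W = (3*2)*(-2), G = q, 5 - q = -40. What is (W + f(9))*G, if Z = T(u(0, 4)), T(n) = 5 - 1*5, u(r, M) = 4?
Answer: -405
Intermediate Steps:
q = 45 (q = 5 - 1*(-40) = 5 + 40 = 45)
T(n) = 0 (T(n) = 5 - 5 = 0)
Z = 0
G = 45
W = -12 (W = 6*(-2) = -12)
f(s) = √s (f(s) = √(s + 0) = √s)
(W + f(9))*G = (-12 + √9)*45 = (-12 + 3)*45 = -9*45 = -405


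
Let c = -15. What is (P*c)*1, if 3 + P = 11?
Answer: -120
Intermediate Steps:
P = 8 (P = -3 + 11 = 8)
(P*c)*1 = (8*(-15))*1 = -120*1 = -120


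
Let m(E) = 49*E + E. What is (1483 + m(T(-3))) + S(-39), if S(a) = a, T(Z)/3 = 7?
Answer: 2494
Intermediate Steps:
T(Z) = 21 (T(Z) = 3*7 = 21)
m(E) = 50*E
(1483 + m(T(-3))) + S(-39) = (1483 + 50*21) - 39 = (1483 + 1050) - 39 = 2533 - 39 = 2494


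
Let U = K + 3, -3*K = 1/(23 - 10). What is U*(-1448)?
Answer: -167968/39 ≈ -4306.9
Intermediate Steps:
K = -1/39 (K = -1/(3*(23 - 10)) = -1/3/13 = -1/3*1/13 = -1/39 ≈ -0.025641)
U = 116/39 (U = -1/39 + 3 = 116/39 ≈ 2.9744)
U*(-1448) = (116/39)*(-1448) = -167968/39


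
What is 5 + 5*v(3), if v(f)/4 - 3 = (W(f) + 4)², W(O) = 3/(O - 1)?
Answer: 670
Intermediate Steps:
W(O) = 3/(-1 + O)
v(f) = 12 + 4*(4 + 3/(-1 + f))² (v(f) = 12 + 4*(3/(-1 + f) + 4)² = 12 + 4*(4 + 3/(-1 + f))²)
5 + 5*v(3) = 5 + 5*(4*(4 - 14*3 + 19*3²)/(1 + 3² - 2*3)) = 5 + 5*(4*(4 - 42 + 19*9)/(1 + 9 - 6)) = 5 + 5*(4*(4 - 42 + 171)/4) = 5 + 5*(4*(¼)*133) = 5 + 5*133 = 5 + 665 = 670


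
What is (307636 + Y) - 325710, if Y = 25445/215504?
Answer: -3894993851/215504 ≈ -18074.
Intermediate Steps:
Y = 25445/215504 (Y = 25445*(1/215504) = 25445/215504 ≈ 0.11807)
(307636 + Y) - 325710 = (307636 + 25445/215504) - 325710 = 66296813989/215504 - 325710 = -3894993851/215504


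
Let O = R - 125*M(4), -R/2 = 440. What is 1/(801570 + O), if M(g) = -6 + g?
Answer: 1/800940 ≈ 1.2485e-6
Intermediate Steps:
R = -880 (R = -2*440 = -880)
O = -630 (O = -880 - 125*(-6 + 4) = -880 - 125*(-2) = -880 + 250 = -630)
1/(801570 + O) = 1/(801570 - 630) = 1/800940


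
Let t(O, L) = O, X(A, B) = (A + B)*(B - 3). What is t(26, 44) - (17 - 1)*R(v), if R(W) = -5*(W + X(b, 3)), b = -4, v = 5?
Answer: 426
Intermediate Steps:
X(A, B) = (-3 + B)*(A + B) (X(A, B) = (A + B)*(-3 + B) = (-3 + B)*(A + B))
R(W) = -5*W (R(W) = -5*(W + (3² - 3*(-4) - 3*3 - 4*3)) = -5*(W + (9 + 12 - 9 - 12)) = -5*(W + 0) = -5*W)
t(26, 44) - (17 - 1)*R(v) = 26 - (17 - 1)*(-5*5) = 26 - 16*(-25) = 26 - 1*(-400) = 26 + 400 = 426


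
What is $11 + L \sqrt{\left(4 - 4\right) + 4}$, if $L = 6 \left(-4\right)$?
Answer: $-37$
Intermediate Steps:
$L = -24$
$11 + L \sqrt{\left(4 - 4\right) + 4} = 11 - 24 \sqrt{\left(4 - 4\right) + 4} = 11 - 24 \sqrt{0 + 4} = 11 - 24 \sqrt{4} = 11 - 48 = -37$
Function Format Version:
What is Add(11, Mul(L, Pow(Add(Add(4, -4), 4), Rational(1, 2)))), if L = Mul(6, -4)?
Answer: -37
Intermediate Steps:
L = -24
Add(11, Mul(L, Pow(Add(Add(4, -4), 4), Rational(1, 2)))) = Add(11, Mul(-24, Pow(Add(Add(4, -4), 4), Rational(1, 2)))) = Add(11, Mul(-24, Pow(Add(0, 4), Rational(1, 2)))) = Add(11, Mul(-24, Pow(4, Rational(1, 2)))) = Add(11, Mul(-24, 2)) = Add(11, -48) = -37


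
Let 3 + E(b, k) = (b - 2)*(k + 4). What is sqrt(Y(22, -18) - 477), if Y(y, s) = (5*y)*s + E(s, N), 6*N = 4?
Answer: 2*I*sqrt(5745)/3 ≈ 50.531*I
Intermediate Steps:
N = 2/3 (N = (1/6)*4 = 2/3 ≈ 0.66667)
E(b, k) = -3 + (-2 + b)*(4 + k) (E(b, k) = -3 + (b - 2)*(k + 4) = -3 + (-2 + b)*(4 + k))
Y(y, s) = -37/3 + 14*s/3 + 5*s*y (Y(y, s) = (5*y)*s + (-11 - 2*2/3 + 4*s + s*(2/3)) = 5*s*y + (-11 - 4/3 + 4*s + 2*s/3) = 5*s*y + (-37/3 + 14*s/3) = -37/3 + 14*s/3 + 5*s*y)
sqrt(Y(22, -18) - 477) = sqrt((-37/3 + (14/3)*(-18) + 5*(-18)*22) - 477) = sqrt((-37/3 - 84 - 1980) - 477) = sqrt(-6229/3 - 477) = sqrt(-7660/3) = 2*I*sqrt(5745)/3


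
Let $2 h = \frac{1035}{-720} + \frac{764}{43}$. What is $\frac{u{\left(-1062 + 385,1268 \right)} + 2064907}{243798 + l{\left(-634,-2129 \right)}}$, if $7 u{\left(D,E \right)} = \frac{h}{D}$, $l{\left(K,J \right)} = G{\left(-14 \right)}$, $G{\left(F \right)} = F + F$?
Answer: $\frac{1923568244059}{227084431040} \approx 8.4707$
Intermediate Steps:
$h = \frac{11235}{1376}$ ($h = \frac{\frac{1035}{-720} + \frac{764}{43}}{2} = \frac{1035 \left(- \frac{1}{720}\right) + 764 \cdot \frac{1}{43}}{2} = \frac{- \frac{23}{16} + \frac{764}{43}}{2} = \frac{1}{2} \cdot \frac{11235}{688} = \frac{11235}{1376} \approx 8.165$)
$G{\left(F \right)} = 2 F$
$l{\left(K,J \right)} = -28$ ($l{\left(K,J \right)} = 2 \left(-14\right) = -28$)
$u{\left(D,E \right)} = \frac{1605}{1376 D}$ ($u{\left(D,E \right)} = \frac{\frac{11235}{1376} \frac{1}{D}}{7} = \frac{1605}{1376 D}$)
$\frac{u{\left(-1062 + 385,1268 \right)} + 2064907}{243798 + l{\left(-634,-2129 \right)}} = \frac{\frac{1605}{1376 \left(-1062 + 385\right)} + 2064907}{243798 - 28} = \frac{\frac{1605}{1376 \left(-677\right)} + 2064907}{243770} = \left(\frac{1605}{1376} \left(- \frac{1}{677}\right) + 2064907\right) \frac{1}{243770} = \left(- \frac{1605}{931552} + 2064907\right) \frac{1}{243770} = \frac{1923568244059}{931552} \cdot \frac{1}{243770} = \frac{1923568244059}{227084431040}$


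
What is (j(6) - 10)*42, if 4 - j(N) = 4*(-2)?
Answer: 84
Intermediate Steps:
j(N) = 12 (j(N) = 4 - 4*(-2) = 4 - 1*(-8) = 4 + 8 = 12)
(j(6) - 10)*42 = (12 - 10)*42 = 2*42 = 84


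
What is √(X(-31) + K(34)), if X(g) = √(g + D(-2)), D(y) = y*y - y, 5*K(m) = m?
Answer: √(170 + 125*I)/5 ≈ 2.7605 + 0.90564*I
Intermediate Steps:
K(m) = m/5
D(y) = y² - y
X(g) = √(6 + g) (X(g) = √(g - 2*(-1 - 2)) = √(g - 2*(-3)) = √(g + 6) = √(6 + g))
√(X(-31) + K(34)) = √(√(6 - 31) + (⅕)*34) = √(√(-25) + 34/5) = √(5*I + 34/5) = √(34/5 + 5*I)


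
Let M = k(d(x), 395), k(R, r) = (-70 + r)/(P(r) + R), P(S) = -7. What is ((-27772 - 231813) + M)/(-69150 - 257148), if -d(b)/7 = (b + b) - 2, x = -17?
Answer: 6359800/7994301 ≈ 0.79554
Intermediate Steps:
d(b) = 14 - 14*b (d(b) = -7*((b + b) - 2) = -7*(2*b - 2) = -7*(-2 + 2*b) = 14 - 14*b)
k(R, r) = (-70 + r)/(-7 + R)
M = 65/49 (M = (-70 + 395)/(-7 + (14 - 14*(-17))) = 325/(-7 + (14 + 238)) = 325/(-7 + 252) = 325/245 = (1/245)*325 = 65/49 ≈ 1.3265)
((-27772 - 231813) + M)/(-69150 - 257148) = ((-27772 - 231813) + 65/49)/(-69150 - 257148) = (-259585 + 65/49)/(-326298) = -12719600/49*(-1/326298) = 6359800/7994301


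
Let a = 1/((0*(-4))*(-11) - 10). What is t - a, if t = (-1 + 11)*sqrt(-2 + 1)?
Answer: 1/10 + 10*I ≈ 0.1 + 10.0*I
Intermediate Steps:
a = -1/10 (a = 1/(0*(-11) - 10) = 1/(0 - 10) = 1/(-10) = -1/10 ≈ -0.10000)
t = 10*I (t = 10*sqrt(-1) = 10*I ≈ 10.0*I)
t - a = 10*I - 1*(-1/10) = 10*I + 1/10 = 1/10 + 10*I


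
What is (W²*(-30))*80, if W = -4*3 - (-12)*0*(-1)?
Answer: -345600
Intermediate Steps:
W = -12 (W = -12 - 3*0*(-1) = -12 + 0*(-1) = -12 + 0 = -12)
(W²*(-30))*80 = ((-12)²*(-30))*80 = (144*(-30))*80 = -4320*80 = -345600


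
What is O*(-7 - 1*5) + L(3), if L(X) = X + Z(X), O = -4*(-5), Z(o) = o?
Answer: -234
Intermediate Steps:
O = 20
L(X) = 2*X (L(X) = X + X = 2*X)
O*(-7 - 1*5) + L(3) = 20*(-7 - 1*5) + 2*3 = 20*(-7 - 5) + 6 = 20*(-12) + 6 = -240 + 6 = -234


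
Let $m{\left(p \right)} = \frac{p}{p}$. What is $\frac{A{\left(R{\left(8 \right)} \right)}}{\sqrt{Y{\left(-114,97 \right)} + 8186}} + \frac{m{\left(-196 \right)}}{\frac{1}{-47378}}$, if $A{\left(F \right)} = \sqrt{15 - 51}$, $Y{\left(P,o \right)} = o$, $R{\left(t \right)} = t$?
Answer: $-47378 + \frac{2 i \sqrt{8283}}{2761} \approx -47378.0 + 0.065926 i$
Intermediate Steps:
$m{\left(p \right)} = 1$
$A{\left(F \right)} = 6 i$ ($A{\left(F \right)} = \sqrt{-36} = 6 i$)
$\frac{A{\left(R{\left(8 \right)} \right)}}{\sqrt{Y{\left(-114,97 \right)} + 8186}} + \frac{m{\left(-196 \right)}}{\frac{1}{-47378}} = \frac{6 i}{\sqrt{97 + 8186}} + 1 \frac{1}{\frac{1}{-47378}} = \frac{6 i}{\sqrt{8283}} + 1 \frac{1}{- \frac{1}{47378}} = 6 i \frac{\sqrt{8283}}{8283} + 1 \left(-47378\right) = \frac{2 i \sqrt{8283}}{2761} - 47378 = -47378 + \frac{2 i \sqrt{8283}}{2761}$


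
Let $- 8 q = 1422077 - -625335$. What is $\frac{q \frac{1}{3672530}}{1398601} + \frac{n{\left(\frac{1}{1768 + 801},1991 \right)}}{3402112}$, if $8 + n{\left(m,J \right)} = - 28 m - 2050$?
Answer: $- \frac{969948554801089389}{1603296580365631081280} \approx -0.00060497$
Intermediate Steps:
$q = - \frac{511853}{2}$ ($q = - \frac{1422077 - -625335}{8} = - \frac{1422077 + 625335}{8} = \left(- \frac{1}{8}\right) 2047412 = - \frac{511853}{2} \approx -2.5593 \cdot 10^{5}$)
$n{\left(m,J \right)} = -2058 - 28 m$ ($n{\left(m,J \right)} = -8 - \left(2050 + 28 m\right) = -2058 - 28 m$)
$\frac{q \frac{1}{3672530}}{1398601} + \frac{n{\left(\frac{1}{1768 + 801},1991 \right)}}{3402112} = \frac{\left(- \frac{511853}{2}\right) \frac{1}{3672530}}{1398601} + \frac{-2058 - \frac{28}{1768 + 801}}{3402112} = \left(- \frac{511853}{2}\right) \frac{1}{3672530} \cdot \frac{1}{1398601} + \left(-2058 - \frac{28}{2569}\right) \frac{1}{3402112} = \left(- \frac{511853}{7345060}\right) \frac{1}{1398601} + \left(-2058 - \frac{4}{367}\right) \frac{1}{3402112} = - \frac{511853}{10272808261060} + \left(-2058 - \frac{4}{367}\right) \frac{1}{3402112} = - \frac{511853}{10272808261060} - \frac{377645}{624287552} = - \frac{969948554801089389}{1603296580365631081280}$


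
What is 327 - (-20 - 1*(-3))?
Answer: 344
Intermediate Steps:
327 - (-20 - 1*(-3)) = 327 - (-20 + 3) = 327 - 1*(-17) = 327 + 17 = 344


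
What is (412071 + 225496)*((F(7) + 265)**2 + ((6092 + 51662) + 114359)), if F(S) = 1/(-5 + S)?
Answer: 618703305171/4 ≈ 1.5468e+11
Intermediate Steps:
(412071 + 225496)*((F(7) + 265)**2 + ((6092 + 51662) + 114359)) = (412071 + 225496)*((1/(-5 + 7) + 265)**2 + ((6092 + 51662) + 114359)) = 637567*((1/2 + 265)**2 + (57754 + 114359)) = 637567*((1/2 + 265)**2 + 172113) = 637567*((531/2)**2 + 172113) = 637567*(281961/4 + 172113) = 637567*(970413/4) = 618703305171/4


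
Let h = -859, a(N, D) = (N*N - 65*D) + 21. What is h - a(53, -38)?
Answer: -6159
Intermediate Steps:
a(N, D) = 21 + N² - 65*D (a(N, D) = (N² - 65*D) + 21 = 21 + N² - 65*D)
h - a(53, -38) = -859 - (21 + 53² - 65*(-38)) = -859 - (21 + 2809 + 2470) = -859 - 1*5300 = -859 - 5300 = -6159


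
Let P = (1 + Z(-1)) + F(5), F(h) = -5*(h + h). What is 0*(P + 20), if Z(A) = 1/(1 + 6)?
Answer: 0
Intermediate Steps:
Z(A) = 1/7
F(h) = -10*h
P = -342/7 (P = (1 + 1/7) - 10*5 = 8/7 - 50 = -342/7 ≈ -48.857)
0*(P + 20) = 0*(-342/7 + 20) = 0*(-202/7) = 0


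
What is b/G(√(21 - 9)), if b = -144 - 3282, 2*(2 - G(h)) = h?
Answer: -6852 - 3426*√3 ≈ -12786.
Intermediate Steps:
G(h) = 2 - h/2
b = -3426
b/G(√(21 - 9)) = -3426/(2 - √(21 - 9)/2) = -3426/(2 - √3)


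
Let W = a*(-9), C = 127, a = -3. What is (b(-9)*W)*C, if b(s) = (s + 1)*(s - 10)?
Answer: 521208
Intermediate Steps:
b(s) = (1 + s)*(-10 + s)
W = 27 (W = -3*(-9) = 27)
(b(-9)*W)*C = ((-10 + (-9)**2 - 9*(-9))*27)*127 = ((-10 + 81 + 81)*27)*127 = (152*27)*127 = 4104*127 = 521208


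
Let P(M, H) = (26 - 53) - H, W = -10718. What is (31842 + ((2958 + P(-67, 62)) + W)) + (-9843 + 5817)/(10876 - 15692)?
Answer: 57777157/2408 ≈ 23994.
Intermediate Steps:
P(M, H) = -27 - H
(31842 + ((2958 + P(-67, 62)) + W)) + (-9843 + 5817)/(10876 - 15692) = (31842 + ((2958 + (-27 - 1*62)) - 10718)) + (-9843 + 5817)/(10876 - 15692) = (31842 + ((2958 + (-27 - 62)) - 10718)) - 4026/(-4816) = (31842 + ((2958 - 89) - 10718)) - 4026*(-1/4816) = (31842 + (2869 - 10718)) + 2013/2408 = (31842 - 7849) + 2013/2408 = 23993 + 2013/2408 = 57777157/2408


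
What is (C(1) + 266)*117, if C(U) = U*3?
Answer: 31473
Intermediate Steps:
C(U) = 3*U
(C(1) + 266)*117 = (3*1 + 266)*117 = (3 + 266)*117 = 269*117 = 31473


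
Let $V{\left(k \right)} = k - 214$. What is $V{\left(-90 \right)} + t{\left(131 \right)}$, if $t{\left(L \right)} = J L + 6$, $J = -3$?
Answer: $-691$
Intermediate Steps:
$V{\left(k \right)} = -214 + k$
$t{\left(L \right)} = 6 - 3 L$ ($t{\left(L \right)} = - 3 L + 6 = 6 - 3 L$)
$V{\left(-90 \right)} + t{\left(131 \right)} = \left(-214 - 90\right) + \left(6 - 393\right) = -304 + \left(6 - 393\right) = -304 - 387 = -691$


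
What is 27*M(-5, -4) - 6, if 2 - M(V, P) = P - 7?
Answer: 345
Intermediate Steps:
M(V, P) = 9 - P (M(V, P) = 2 - (P - 7) = 2 - (-7 + P) = 2 + (7 - P) = 9 - P)
27*M(-5, -4) - 6 = 27*(9 - 1*(-4)) - 6 = 27*(9 + 4) - 6 = 27*13 - 6 = 351 - 6 = 345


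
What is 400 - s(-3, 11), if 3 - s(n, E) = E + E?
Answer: 419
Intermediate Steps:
s(n, E) = 3 - 2*E (s(n, E) = 3 - (E + E) = 3 - 2*E)
400 - s(-3, 11) = 400 - (3 - 2*11) = 400 - (3 - 22) = 400 - 1*(-19) = 400 + 19 = 419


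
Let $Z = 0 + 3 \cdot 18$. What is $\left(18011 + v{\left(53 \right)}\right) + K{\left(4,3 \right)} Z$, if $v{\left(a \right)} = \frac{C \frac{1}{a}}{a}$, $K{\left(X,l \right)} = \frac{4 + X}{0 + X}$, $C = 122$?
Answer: $\frac{50896393}{2809} \approx 18119.0$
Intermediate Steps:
$K{\left(X,l \right)} = \frac{4 + X}{X}$
$v{\left(a \right)} = \frac{122}{a^{2}}$ ($v{\left(a \right)} = \frac{122 \frac{1}{a}}{a} = \frac{122}{a^{2}}$)
$Z = 54$ ($Z = 0 + 54 = 54$)
$\left(18011 + v{\left(53 \right)}\right) + K{\left(4,3 \right)} Z = \left(18011 + \frac{122}{2809}\right) + \frac{4 + 4}{4} \cdot 54 = \left(18011 + 122 \cdot \frac{1}{2809}\right) + \frac{1}{4} \cdot 8 \cdot 54 = \left(18011 + \frac{122}{2809}\right) + 2 \cdot 54 = \frac{50593021}{2809} + 108 = \frac{50896393}{2809}$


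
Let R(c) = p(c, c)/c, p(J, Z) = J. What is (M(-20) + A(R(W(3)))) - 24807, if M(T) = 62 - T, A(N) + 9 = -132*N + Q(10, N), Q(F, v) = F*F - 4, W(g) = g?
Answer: -24770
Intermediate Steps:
Q(F, v) = -4 + F² (Q(F, v) = F² - 4 = -4 + F²)
R(c) = 1 (R(c) = c/c = 1)
A(N) = 87 - 132*N (A(N) = -9 + (-132*N + (-4 + 10²)) = -9 + (-132*N + (-4 + 100)) = -9 + (-132*N + 96) = -9 + (96 - 132*N) = 87 - 132*N)
(M(-20) + A(R(W(3)))) - 24807 = ((62 - 1*(-20)) + (87 - 132*1)) - 24807 = ((62 + 20) + (87 - 132)) - 24807 = (82 - 45) - 24807 = 37 - 24807 = -24770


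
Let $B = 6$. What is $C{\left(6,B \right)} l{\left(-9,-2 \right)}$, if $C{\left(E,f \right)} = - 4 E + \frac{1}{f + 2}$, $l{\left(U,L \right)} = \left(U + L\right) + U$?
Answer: $\frac{955}{2} \approx 477.5$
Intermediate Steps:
$l{\left(U,L \right)} = L + 2 U$ ($l{\left(U,L \right)} = \left(L + U\right) + U = L + 2 U$)
$C{\left(E,f \right)} = \frac{1}{2 + f} - 4 E$ ($C{\left(E,f \right)} = - 4 E + \frac{1}{2 + f} = \frac{1}{2 + f} - 4 E$)
$C{\left(6,B \right)} l{\left(-9,-2 \right)} = \frac{1 - 48 - 24 \cdot 6}{2 + 6} \left(-2 + 2 \left(-9\right)\right) = \frac{1 - 48 - 144}{8} \left(-2 - 18\right) = \frac{1}{8} \left(-191\right) \left(-20\right) = \left(- \frac{191}{8}\right) \left(-20\right) = \frac{955}{2}$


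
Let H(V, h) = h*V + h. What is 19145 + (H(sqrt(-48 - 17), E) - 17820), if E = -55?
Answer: 1270 - 55*I*sqrt(65) ≈ 1270.0 - 443.42*I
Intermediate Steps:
H(V, h) = h + V*h (H(V, h) = V*h + h = h + V*h)
19145 + (H(sqrt(-48 - 17), E) - 17820) = 19145 + (-55*(1 + sqrt(-48 - 17)) - 17820) = 19145 + (-55*(1 + sqrt(-65)) - 17820) = 19145 + (-55*(1 + I*sqrt(65)) - 17820) = 19145 + ((-55 - 55*I*sqrt(65)) - 17820) = 19145 + (-17875 - 55*I*sqrt(65)) = 1270 - 55*I*sqrt(65)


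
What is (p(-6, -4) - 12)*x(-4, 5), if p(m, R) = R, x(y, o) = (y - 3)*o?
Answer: 560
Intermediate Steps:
x(y, o) = o*(-3 + y) (x(y, o) = (-3 + y)*o = o*(-3 + y))
(p(-6, -4) - 12)*x(-4, 5) = (-4 - 12)*(5*(-3 - 4)) = -80*(-7) = -16*(-35) = 560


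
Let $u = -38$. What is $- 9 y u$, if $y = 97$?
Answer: $33174$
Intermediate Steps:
$- 9 y u = \left(-9\right) 97 \left(-38\right) = \left(-873\right) \left(-38\right) = 33174$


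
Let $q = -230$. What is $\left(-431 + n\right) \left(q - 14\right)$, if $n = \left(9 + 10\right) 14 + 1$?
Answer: $40016$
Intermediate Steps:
$n = 267$ ($n = 19 \cdot 14 + 1 = 266 + 1 = 267$)
$\left(-431 + n\right) \left(q - 14\right) = \left(-431 + 267\right) \left(-230 - 14\right) = - 164 \left(-230 - 14\right) = \left(-164\right) \left(-244\right) = 40016$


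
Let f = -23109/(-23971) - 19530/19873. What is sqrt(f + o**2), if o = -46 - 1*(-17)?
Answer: sqrt(3894838260174810310)/68053669 ≈ 29.000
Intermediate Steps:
o = -29 (o = -46 + 17 = -29)
f = -1272639/68053669 (f = -23109*(-1/23971) - 19530*1/19873 = 23109/23971 - 2790/2839 = -1272639/68053669 ≈ -0.018701)
sqrt(f + o**2) = sqrt(-1272639/68053669 + (-29)**2) = sqrt(-1272639/68053669 + 841) = sqrt(57231862990/68053669) = sqrt(3894838260174810310)/68053669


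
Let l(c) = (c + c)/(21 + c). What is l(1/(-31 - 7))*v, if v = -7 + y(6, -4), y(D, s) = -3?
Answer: 20/797 ≈ 0.025094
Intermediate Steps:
l(c) = 2*c/(21 + c) (l(c) = (2*c)/(21 + c) = 2*c/(21 + c))
v = -10 (v = -7 - 3 = -10)
l(1/(-31 - 7))*v = (2/((-31 - 7)*(21 + 1/(-31 - 7))))*(-10) = (2/(-38*(21 + 1/(-38))))*(-10) = (2*(-1/38)/(21 - 1/38))*(-10) = (2*(-1/38)/(797/38))*(-10) = (2*(-1/38)*(38/797))*(-10) = -2/797*(-10) = 20/797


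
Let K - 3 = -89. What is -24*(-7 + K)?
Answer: 2232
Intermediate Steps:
K = -86 (K = 3 - 89 = -86)
-24*(-7 + K) = -24*(-7 - 86) = -24*(-93) = 2232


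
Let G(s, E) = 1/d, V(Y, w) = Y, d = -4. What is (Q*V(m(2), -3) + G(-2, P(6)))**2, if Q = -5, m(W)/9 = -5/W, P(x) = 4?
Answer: 201601/16 ≈ 12600.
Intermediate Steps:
m(W) = -45/W (m(W) = 9*(-5/W) = -45/W)
G(s, E) = -1/4 (G(s, E) = 1/(-4) = -1/4)
(Q*V(m(2), -3) + G(-2, P(6)))**2 = (-(-225)/2 - 1/4)**2 = (-5*(-45/2) - 1/4)**2 = (225/2 - 1/4)**2 = (449/4)**2 = 201601/16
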